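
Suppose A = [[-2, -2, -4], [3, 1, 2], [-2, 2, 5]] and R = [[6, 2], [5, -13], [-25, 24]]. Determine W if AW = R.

W = [[4, -6], [-1, 1], [-3, 2]]

Left-multiplying both sides by A⁻¹ gives W = A⁻¹R.
det A = 4, so A⁻¹ = [[1/4, 1/2, 0], [-19/4, -9/2, -2], [2, 2, 1]].
W = A⁻¹R = [[1/4, 1/2, 0], [-19/4, -9/2, -2], [2, 2, 1]] · [[6, 2], [5, -13], [-25, 24]] = [[4, -6], [-1, 1], [-3, 2]].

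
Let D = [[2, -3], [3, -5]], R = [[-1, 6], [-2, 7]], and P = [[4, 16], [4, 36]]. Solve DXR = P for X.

Isolating X: multiply by D⁻¹ from the left and R⁻¹ from the right, so X = D⁻¹PR⁻¹.
det D = -1, so D⁻¹ = [[5, -3], [3, -2]].
det R = 5; the adjugate gives R⁻¹ = [[7/5, -6/5], [2/5, -1/5]].
D⁻¹P = [[8, -28], [4, -24]].
X = (D⁻¹P)R⁻¹ = [[0, -4], [-4, 0]].

X = [[0, -4], [-4, 0]]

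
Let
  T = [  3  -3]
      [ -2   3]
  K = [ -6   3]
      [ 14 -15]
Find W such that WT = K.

W = [[-4, -3], [4, -1]]

Since T sits to the right of W, W = KT⁻¹.
det T = 3; the adjugate gives T⁻¹ = [[1, 1], [2/3, 1]].
W = KT⁻¹ = [[-6, 3], [14, -15]] · [[1, 1], [2/3, 1]] = [[-4, -3], [4, -1]].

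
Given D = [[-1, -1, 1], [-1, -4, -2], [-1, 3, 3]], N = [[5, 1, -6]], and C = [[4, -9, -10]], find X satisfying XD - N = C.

X = [[-3, -1, -5]]

XD = C + N = [[9, -8, -16]].
Right-multiplying both sides by D⁻¹ gives X = (C + N)D⁻¹.
det D = -6, so D⁻¹ = [[1, -1, -1], [-5/6, 1/3, 1/2], [7/6, -2/3, -1/2]].
X = (C + N)D⁻¹ = [[-3, -1, -5]].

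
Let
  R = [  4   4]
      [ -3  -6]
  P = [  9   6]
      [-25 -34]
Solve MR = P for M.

Since R sits to the right of M, M = PR⁻¹.
R has determinant -12; R⁻¹ = [[1/2, 1/3], [-1/4, -1/3]].
M = PR⁻¹ = [[9, 6], [-25, -34]] · [[1/2, 1/3], [-1/4, -1/3]] = [[3, 1], [-4, 3]].

M = [[3, 1], [-4, 3]]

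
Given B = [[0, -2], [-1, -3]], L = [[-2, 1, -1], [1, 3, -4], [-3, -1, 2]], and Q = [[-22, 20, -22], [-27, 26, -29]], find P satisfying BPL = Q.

Isolating P: multiply by B⁻¹ from the left and L⁻¹ from the right, so P = B⁻¹QL⁻¹.
det B = -2; the adjugate gives B⁻¹ = [[3/2, -1], [-1/2, 0]].
L has determinant -2; L⁻¹ = [[-1, 1/2, 1/2], [-5, 7/2, 9/2], [-4, 5/2, 7/2]].
B⁻¹Q = [[-6, 4, -4], [11, -10, 11]].
P = (B⁻¹Q)L⁻¹ = [[2, 1, 1], [-5, -2, -1]].

P = [[2, 1, 1], [-5, -2, -1]]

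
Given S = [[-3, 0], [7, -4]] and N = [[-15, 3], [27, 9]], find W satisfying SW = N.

S is on the left of W, so left-multiply by S⁻¹: W = S⁻¹N.
det S = 12, so S⁻¹ = [[-1/3, 0], [-7/12, -1/4]].
W = S⁻¹N = [[-1/3, 0], [-7/12, -1/4]] · [[-15, 3], [27, 9]] = [[5, -1], [2, -4]].

W = [[5, -1], [2, -4]]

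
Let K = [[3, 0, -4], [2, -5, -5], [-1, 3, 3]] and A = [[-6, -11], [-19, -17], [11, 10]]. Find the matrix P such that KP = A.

P = [[-2, -1], [3, 1], [0, 2]]

K is on the left of P, so left-multiply by K⁻¹: P = K⁻¹A.
K has determinant -4; K⁻¹ = [[0, 3, 5], [1/4, -5/4, -7/4], [-1/4, 9/4, 15/4]].
P = K⁻¹A = [[0, 3, 5], [1/4, -5/4, -7/4], [-1/4, 9/4, 15/4]] · [[-6, -11], [-19, -17], [11, 10]] = [[-2, -1], [3, 1], [0, 2]].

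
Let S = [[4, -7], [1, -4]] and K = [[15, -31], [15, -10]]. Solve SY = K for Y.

Y = [[-5, -6], [-5, 1]]

Left-multiplying both sides by S⁻¹ gives Y = S⁻¹K.
det S = -9; the adjugate gives S⁻¹ = [[4/9, -7/9], [1/9, -4/9]].
Y = S⁻¹K = [[4/9, -7/9], [1/9, -4/9]] · [[15, -31], [15, -10]] = [[-5, -6], [-5, 1]].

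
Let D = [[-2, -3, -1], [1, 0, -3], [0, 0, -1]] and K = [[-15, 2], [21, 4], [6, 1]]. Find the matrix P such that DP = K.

Left-multiplying both sides by D⁻¹ gives P = D⁻¹K.
det D = -3, so D⁻¹ = [[0, 1, -3], [-1/3, -2/3, 7/3], [0, 0, -1]].
P = D⁻¹K = [[0, 1, -3], [-1/3, -2/3, 7/3], [0, 0, -1]] · [[-15, 2], [21, 4], [6, 1]] = [[3, 1], [5, -1], [-6, -1]].

P = [[3, 1], [5, -1], [-6, -1]]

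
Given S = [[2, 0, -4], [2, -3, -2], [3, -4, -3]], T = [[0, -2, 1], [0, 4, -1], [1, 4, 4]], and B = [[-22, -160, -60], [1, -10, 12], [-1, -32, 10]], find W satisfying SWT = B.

Left-multiply by S⁻¹ and right-multiply by T⁻¹: W = S⁻¹BT⁻¹.
det S = -2, so S⁻¹ = [[-1/2, -8, 6], [0, -3, 2], [-1/2, -4, 3]].
det T = -2; the adjugate gives T⁻¹ = [[-10, -6, 1], [1/2, 1/2, 0], [2, 1, 0]].
S⁻¹B = [[-3, -32, -6], [-5, -34, -16], [4, 24, 12]].
W = (S⁻¹B)T⁻¹ = [[2, -4, -3], [1, -3, -5], [-4, 0, 4]].

W = [[2, -4, -3], [1, -3, -5], [-4, 0, 4]]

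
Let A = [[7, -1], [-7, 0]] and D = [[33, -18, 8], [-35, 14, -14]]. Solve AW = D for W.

W = [[5, -2, 2], [2, 4, 6]]

Since A multiplies W on the left, W = A⁻¹D.
det A = -7; the adjugate gives A⁻¹ = [[0, -1/7], [-1, -1]].
W = A⁻¹D = [[0, -1/7], [-1, -1]] · [[33, -18, 8], [-35, 14, -14]] = [[5, -2, 2], [2, 4, 6]].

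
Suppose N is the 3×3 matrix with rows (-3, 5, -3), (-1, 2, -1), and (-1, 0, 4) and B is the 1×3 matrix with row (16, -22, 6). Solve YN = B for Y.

Y = [[-6, 4, -2]]

Right-multiplying both sides by N⁻¹ gives Y = BN⁻¹.
det N = -5, so N⁻¹ = [[-8/5, 4, -1/5], [-1, 3, 0], [-2/5, 1, 1/5]].
Y = BN⁻¹ = [[16, -22, 6]] · [[-8/5, 4, -1/5], [-1, 3, 0], [-2/5, 1, 1/5]] = [[-6, 4, -2]].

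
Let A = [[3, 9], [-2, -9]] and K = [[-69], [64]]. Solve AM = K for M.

M = [[-5], [-6]]

Left-multiplying both sides by A⁻¹ gives M = A⁻¹K.
det A = -9; the adjugate gives A⁻¹ = [[1, 1], [-2/9, -1/3]].
M = A⁻¹K = [[1, 1], [-2/9, -1/3]] · [[-69], [64]] = [[-5], [-6]].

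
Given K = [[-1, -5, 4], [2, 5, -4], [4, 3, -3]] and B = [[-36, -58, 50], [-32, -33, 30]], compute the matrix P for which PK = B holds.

P = [[4, -4, -6], [-2, -5, -6]]

K is on the right of P, so right-multiply by K⁻¹: P = BK⁻¹.
K has determinant -3; K⁻¹ = [[1, 1, 0], [10/3, 13/3, -4/3], [14/3, 17/3, -5/3]].
P = BK⁻¹ = [[-36, -58, 50], [-32, -33, 30]] · [[1, 1, 0], [10/3, 13/3, -4/3], [14/3, 17/3, -5/3]] = [[4, -4, -6], [-2, -5, -6]].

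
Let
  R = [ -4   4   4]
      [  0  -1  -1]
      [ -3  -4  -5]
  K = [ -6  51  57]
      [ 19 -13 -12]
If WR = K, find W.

Since R sits to the right of W, W = KR⁻¹.
det R = -4; the adjugate gives R⁻¹ = [[-1/4, -1, 0], [-3/4, -8, 1], [3/4, 7, -1]].
W = KR⁻¹ = [[-6, 51, 57], [19, -13, -12]] · [[-1/4, -1, 0], [-3/4, -8, 1], [3/4, 7, -1]] = [[6, -3, -6], [-4, 1, -1]].

W = [[6, -3, -6], [-4, 1, -1]]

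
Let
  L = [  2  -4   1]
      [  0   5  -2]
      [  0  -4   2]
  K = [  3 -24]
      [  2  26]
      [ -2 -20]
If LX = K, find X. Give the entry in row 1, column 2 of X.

L is on the left of X, so left-multiply by L⁻¹: X = L⁻¹K.
det L = 4, so L⁻¹ = [[1/2, 1, 3/4], [0, 1, 1], [0, 2, 5/2]].
X = L⁻¹K = [[1/2, 1, 3/4], [0, 1, 1], [0, 2, 5/2]] · [[3, -24], [2, 26], [-2, -20]] = [[2, -1], [0, 6], [-1, 2]].

-1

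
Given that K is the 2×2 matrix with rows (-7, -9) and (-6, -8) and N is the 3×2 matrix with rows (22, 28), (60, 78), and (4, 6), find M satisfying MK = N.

M = [[-4, 1], [-6, -3], [2, -3]]

Right-multiplying both sides by K⁻¹ gives M = NK⁻¹.
det K = 2, so K⁻¹ = [[-4, 9/2], [3, -7/2]].
M = NK⁻¹ = [[22, 28], [60, 78], [4, 6]] · [[-4, 9/2], [3, -7/2]] = [[-4, 1], [-6, -3], [2, -3]].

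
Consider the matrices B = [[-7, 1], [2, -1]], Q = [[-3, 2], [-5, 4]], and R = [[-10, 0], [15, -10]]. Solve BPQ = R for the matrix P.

P = [[-3, 2], [-1, 4]]

Isolating P: multiply by B⁻¹ from the left and Q⁻¹ from the right, so P = B⁻¹RQ⁻¹.
B has determinant 5; B⁻¹ = [[-1/5, -1/5], [-2/5, -7/5]].
det Q = -2; the adjugate gives Q⁻¹ = [[-2, 1], [-5/2, 3/2]].
B⁻¹R = [[-1, 2], [-17, 14]].
P = (B⁻¹R)Q⁻¹ = [[-3, 2], [-1, 4]].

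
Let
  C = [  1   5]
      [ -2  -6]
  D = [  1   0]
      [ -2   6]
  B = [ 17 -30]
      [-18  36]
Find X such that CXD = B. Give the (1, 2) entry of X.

X = C⁻¹BD⁻¹ (apply C⁻¹ on the left and D⁻¹ on the right).
C has determinant 4; C⁻¹ = [[-3/2, -5/4], [1/2, 1/4]].
D has determinant 6; D⁻¹ = [[1, 0], [1/3, 1/6]].
C⁻¹B = [[-3, 0], [4, -6]].
X = (C⁻¹B)D⁻¹ = [[-3, 0], [2, -1]].

0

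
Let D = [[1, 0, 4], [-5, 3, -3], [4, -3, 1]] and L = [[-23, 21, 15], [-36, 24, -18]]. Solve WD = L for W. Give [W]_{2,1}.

Since D sits to the right of W, W = LD⁻¹.
det D = 6, so D⁻¹ = [[-1, -2, -2], [-7/6, -5/2, -17/6], [1/2, 1/2, 1/2]].
W = LD⁻¹ = [[-23, 21, 15], [-36, 24, -18]] · [[-1, -2, -2], [-7/6, -5/2, -17/6], [1/2, 1/2, 1/2]] = [[6, 1, -6], [-1, 3, -5]].

-1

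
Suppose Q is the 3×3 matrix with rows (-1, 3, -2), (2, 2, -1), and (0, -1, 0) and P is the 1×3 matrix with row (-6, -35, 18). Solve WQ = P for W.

W = [[-6, -6, 5]]

Right-multiplying both sides by Q⁻¹ gives W = PQ⁻¹.
det Q = 5; the adjugate gives Q⁻¹ = [[-1/5, 2/5, 1/5], [0, 0, -1], [-2/5, -1/5, -8/5]].
W = PQ⁻¹ = [[-6, -35, 18]] · [[-1/5, 2/5, 1/5], [0, 0, -1], [-2/5, -1/5, -8/5]] = [[-6, -6, 5]].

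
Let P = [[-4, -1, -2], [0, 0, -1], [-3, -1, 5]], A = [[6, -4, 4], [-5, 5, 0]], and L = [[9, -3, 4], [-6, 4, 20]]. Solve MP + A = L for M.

M = [[0, -5, -1], [-2, -1, 3]]

MP = L − A = [[3, 1, 0], [-1, -1, 20]].
Since P sits to the right of M, M = (L − A)P⁻¹.
det P = 1, so P⁻¹ = [[-1, 7, 1], [3, -26, -4], [0, -1, 0]].
M = (L − A)P⁻¹ = [[0, -5, -1], [-2, -1, 3]].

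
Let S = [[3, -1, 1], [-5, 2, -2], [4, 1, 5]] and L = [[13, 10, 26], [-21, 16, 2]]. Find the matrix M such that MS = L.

M = [[-2, 1, 6], [-1, 6, 3]]

Right-multiplying both sides by S⁻¹ gives M = LS⁻¹.
det S = 6, so S⁻¹ = [[2, 1, 0], [17/6, 11/6, 1/6], [-13/6, -7/6, 1/6]].
M = LS⁻¹ = [[13, 10, 26], [-21, 16, 2]] · [[2, 1, 0], [17/6, 11/6, 1/6], [-13/6, -7/6, 1/6]] = [[-2, 1, 6], [-1, 6, 3]].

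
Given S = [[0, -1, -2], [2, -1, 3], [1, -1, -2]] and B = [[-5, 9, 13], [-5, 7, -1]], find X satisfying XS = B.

Right-multiplying both sides by S⁻¹ gives X = BS⁻¹.
S has determinant -5; S⁻¹ = [[-1, 0, 1], [-7/5, -2/5, 4/5], [1/5, 1/5, -2/5]].
X = BS⁻¹ = [[-5, 9, 13], [-5, 7, -1]] · [[-1, 0, 1], [-7/5, -2/5, 4/5], [1/5, 1/5, -2/5]] = [[-5, -1, -3], [-5, -3, 1]].

X = [[-5, -1, -3], [-5, -3, 1]]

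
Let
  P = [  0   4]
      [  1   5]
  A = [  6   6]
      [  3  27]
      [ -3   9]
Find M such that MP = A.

M = [[-6, 6], [3, 3], [6, -3]]

Since P sits to the right of M, M = AP⁻¹.
det P = -4; the adjugate gives P⁻¹ = [[-5/4, 1], [1/4, 0]].
M = AP⁻¹ = [[6, 6], [3, 27], [-3, 9]] · [[-5/4, 1], [1/4, 0]] = [[-6, 6], [3, 3], [6, -3]].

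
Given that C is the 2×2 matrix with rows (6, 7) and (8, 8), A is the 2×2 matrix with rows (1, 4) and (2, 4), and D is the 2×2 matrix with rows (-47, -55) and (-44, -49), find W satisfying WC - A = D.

WC = D + A = [[-46, -51], [-42, -45]].
Right-multiplying both sides by C⁻¹ gives W = (D + A)C⁻¹.
det C = -8; the adjugate gives C⁻¹ = [[-1, 7/8], [1, -3/4]].
W = (D + A)C⁻¹ = [[-5, -2], [-3, -3]].

W = [[-5, -2], [-3, -3]]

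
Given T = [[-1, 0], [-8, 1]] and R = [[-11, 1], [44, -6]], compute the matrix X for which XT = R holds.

X = [[3, 1], [4, -6]]

Since T sits to the right of X, X = RT⁻¹.
det T = -1; the adjugate gives T⁻¹ = [[-1, 0], [-8, 1]].
X = RT⁻¹ = [[-11, 1], [44, -6]] · [[-1, 0], [-8, 1]] = [[3, 1], [4, -6]].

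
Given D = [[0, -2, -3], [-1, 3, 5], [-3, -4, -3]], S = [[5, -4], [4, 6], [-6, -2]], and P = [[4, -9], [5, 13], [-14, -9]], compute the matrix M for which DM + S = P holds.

DM = P − S = [[-1, -5], [1, 7], [-8, -7]].
Left-multiplying both sides by D⁻¹ gives M = D⁻¹(P − S).
det D = -3; the adjugate gives D⁻¹ = [[-11/3, -2, 1/3], [6, 3, -1], [-13/3, -2, 2/3]].
M = D⁻¹(P − S) = [[-1, 2], [5, -2], [-3, 3]].

M = [[-1, 2], [5, -2], [-3, 3]]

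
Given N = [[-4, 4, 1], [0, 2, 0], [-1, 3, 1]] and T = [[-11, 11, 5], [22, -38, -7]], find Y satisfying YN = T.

Y = [[2, -3, 3], [-5, -6, -2]]

Since N sits to the right of Y, Y = TN⁻¹.
N has determinant -6; N⁻¹ = [[-1/3, 1/6, 1/3], [0, 1/2, 0], [-1/3, -4/3, 4/3]].
Y = TN⁻¹ = [[-11, 11, 5], [22, -38, -7]] · [[-1/3, 1/6, 1/3], [0, 1/2, 0], [-1/3, -4/3, 4/3]] = [[2, -3, 3], [-5, -6, -2]].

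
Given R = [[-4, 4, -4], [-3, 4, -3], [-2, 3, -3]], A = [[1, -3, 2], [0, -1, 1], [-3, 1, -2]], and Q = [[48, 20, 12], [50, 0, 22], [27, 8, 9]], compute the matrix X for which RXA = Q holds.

X = [[3, 2, 4], [5, -3, -3], [5, -4, -2]]

Left-multiply by R⁻¹ and right-multiply by A⁻¹: X = R⁻¹QA⁻¹.
R has determinant 4; R⁻¹ = [[-3/4, 0, 1], [-3/4, 1, 0], [-1/4, 1, -1]].
A has determinant 4; A⁻¹ = [[1/4, -1, -1/4], [-3/4, 1, -1/4], [-3/4, 2, -1/4]].
R⁻¹Q = [[-9, -7, 0], [14, -15, 13], [11, -13, 10]].
X = (R⁻¹Q)A⁻¹ = [[3, 2, 4], [5, -3, -3], [5, -4, -2]].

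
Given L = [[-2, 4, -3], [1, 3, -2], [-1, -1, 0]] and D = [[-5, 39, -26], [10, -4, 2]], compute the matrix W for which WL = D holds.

Since L sits to the right of W, W = DL⁻¹.
det L = 6; the adjugate gives L⁻¹ = [[-1/3, 1/2, 1/6], [1/3, -1/2, -7/6], [1/3, -1, -5/3]].
W = DL⁻¹ = [[-5, 39, -26], [10, -4, 2]] · [[-1/3, 1/2, 1/6], [1/3, -1/2, -7/6], [1/3, -1, -5/3]] = [[6, 4, -3], [-4, 5, 3]].

W = [[6, 4, -3], [-4, 5, 3]]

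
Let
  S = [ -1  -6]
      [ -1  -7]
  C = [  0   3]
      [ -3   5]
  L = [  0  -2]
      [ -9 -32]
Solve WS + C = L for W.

W = [[-5, 5], [5, 1]]

WS = L − C = [[0, -5], [-6, -37]].
S is on the right of W, so right-multiply by S⁻¹: W = (L − C)S⁻¹.
det S = 1, so S⁻¹ = [[-7, 6], [1, -1]].
W = (L − C)S⁻¹ = [[-5, 5], [5, 1]].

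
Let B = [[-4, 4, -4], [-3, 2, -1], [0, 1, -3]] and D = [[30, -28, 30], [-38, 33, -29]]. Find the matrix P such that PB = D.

Right-multiplying both sides by B⁻¹ gives P = DB⁻¹.
det B = -4; the adjugate gives B⁻¹ = [[5/4, -2, -1], [9/4, -3, -2], [3/4, -1, -1]].
P = DB⁻¹ = [[30, -28, 30], [-38, 33, -29]] · [[5/4, -2, -1], [9/4, -3, -2], [3/4, -1, -1]] = [[-3, -6, -4], [5, 6, 1]].

P = [[-3, -6, -4], [5, 6, 1]]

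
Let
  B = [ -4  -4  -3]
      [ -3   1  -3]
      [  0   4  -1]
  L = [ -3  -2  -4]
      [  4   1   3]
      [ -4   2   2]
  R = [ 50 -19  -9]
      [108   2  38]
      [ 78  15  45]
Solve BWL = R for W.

W = B⁻¹RL⁻¹ (apply B⁻¹ on the left and L⁻¹ on the right).
det B = 4, so B⁻¹ = [[11/4, -4, 15/4], [-3/4, 1, -3/4], [-3, 4, -4]].
det L = 4; the adjugate gives L⁻¹ = [[-1, -1, -1/2], [-5, -11/2, -7/4], [3, 7/2, 5/4]].
B⁻¹R = [[-2, -4, -8], [12, 5, 11], [-30, 5, -1]].
W = (B⁻¹R)L⁻¹ = [[-2, -4, -2], [-4, -1, -1], [2, -1, 5]].

W = [[-2, -4, -2], [-4, -1, -1], [2, -1, 5]]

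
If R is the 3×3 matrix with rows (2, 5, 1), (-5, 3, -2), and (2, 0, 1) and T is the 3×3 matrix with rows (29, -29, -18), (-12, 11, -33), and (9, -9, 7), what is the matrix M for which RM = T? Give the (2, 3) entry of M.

-5

Since R multiplies M on the left, M = R⁻¹T.
det R = 5, so R⁻¹ = [[3/5, -1, -13/5], [1/5, 0, -1/5], [-6/5, 2, 31/5]].
M = R⁻¹T = [[3/5, -1, -13/5], [1/5, 0, -1/5], [-6/5, 2, 31/5]] · [[29, -29, -18], [-12, 11, -33], [9, -9, 7]] = [[6, -5, 4], [4, -4, -5], [-3, 1, -1]].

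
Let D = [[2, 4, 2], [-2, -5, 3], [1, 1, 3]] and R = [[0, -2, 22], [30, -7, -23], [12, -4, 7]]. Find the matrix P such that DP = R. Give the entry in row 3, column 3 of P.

1

D is on the left of P, so left-multiply by D⁻¹: P = D⁻¹R.
D has determinant 6; D⁻¹ = [[-3, -5/3, 11/3], [3/2, 2/3, -5/3], [1/2, 1/3, -1/3]].
P = D⁻¹R = [[-3, -5/3, 11/3], [3/2, 2/3, -5/3], [1/2, 1/3, -1/3]] · [[0, -2, 22], [30, -7, -23], [12, -4, 7]] = [[-6, 3, -2], [0, -1, 6], [6, -2, 1]].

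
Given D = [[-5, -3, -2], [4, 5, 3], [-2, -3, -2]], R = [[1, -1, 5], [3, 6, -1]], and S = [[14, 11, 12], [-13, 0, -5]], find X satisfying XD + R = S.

X = [[-1, 3, 2], [4, 0, -2]]

XD = S − R = [[13, 12, 7], [-16, -6, -4]].
Since D sits to the right of X, X = (S − R)D⁻¹.
det D = 3; the adjugate gives D⁻¹ = [[-1/3, 0, 1/3], [2/3, 2, 7/3], [-2/3, -3, -13/3]].
X = (S − R)D⁻¹ = [[-1, 3, 2], [4, 0, -2]].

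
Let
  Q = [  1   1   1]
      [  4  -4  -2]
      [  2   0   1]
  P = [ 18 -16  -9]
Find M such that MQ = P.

Q is on the right of M, so right-multiply by Q⁻¹: M = PQ⁻¹.
det Q = -4; the adjugate gives Q⁻¹ = [[1, 1/4, -1/2], [2, 1/4, -3/2], [-2, -1/2, 2]].
M = PQ⁻¹ = [[18, -16, -9]] · [[1, 1/4, -1/2], [2, 1/4, -3/2], [-2, -1/2, 2]] = [[4, 5, -3]].

M = [[4, 5, -3]]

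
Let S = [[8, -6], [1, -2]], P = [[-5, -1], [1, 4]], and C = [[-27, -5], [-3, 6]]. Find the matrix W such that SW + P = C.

W = [[-2, -2], [1, -2]]

SW = C − P = [[-22, -4], [-4, 2]].
Since S multiplies W on the left, W = S⁻¹(C − P).
det S = -10; the adjugate gives S⁻¹ = [[1/5, -3/5], [1/10, -4/5]].
W = S⁻¹(C − P) = [[-2, -2], [1, -2]].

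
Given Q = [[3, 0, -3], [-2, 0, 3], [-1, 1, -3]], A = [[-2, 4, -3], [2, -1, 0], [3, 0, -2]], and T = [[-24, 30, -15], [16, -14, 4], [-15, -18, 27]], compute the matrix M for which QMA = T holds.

M = [[5, 4, -2], [4, 0, -5], [2, 2, 0]]

Isolating M: multiply by Q⁻¹ from the left and A⁻¹ from the right, so M = Q⁻¹TA⁻¹.
Q has determinant -3; Q⁻¹ = [[1, 1, 0], [3, 4, 1], [2/3, 1, 0]].
det A = 3; the adjugate gives A⁻¹ = [[2/3, 8/3, -1], [4/3, 13/3, -2], [1, 4, -2]].
Q⁻¹T = [[-8, 16, -11], [-23, 16, -2], [0, 6, -6]].
M = (Q⁻¹T)A⁻¹ = [[5, 4, -2], [4, 0, -5], [2, 2, 0]].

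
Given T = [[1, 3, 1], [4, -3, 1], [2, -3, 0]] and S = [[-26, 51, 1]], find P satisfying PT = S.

T is on the right of P, so right-multiply by T⁻¹: P = ST⁻¹.
det T = 3, so T⁻¹ = [[1, -1, 2], [2/3, -2/3, 1], [-2, 3, -5]].
P = ST⁻¹ = [[-26, 51, 1]] · [[1, -1, 2], [2/3, -2/3, 1], [-2, 3, -5]] = [[6, -5, -6]].

P = [[6, -5, -6]]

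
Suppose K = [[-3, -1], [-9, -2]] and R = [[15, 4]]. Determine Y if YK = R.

Y = [[-2, -1]]

Since K sits to the right of Y, Y = RK⁻¹.
K has determinant -3; K⁻¹ = [[2/3, -1/3], [-3, 1]].
Y = RK⁻¹ = [[15, 4]] · [[2/3, -1/3], [-3, 1]] = [[-2, -1]].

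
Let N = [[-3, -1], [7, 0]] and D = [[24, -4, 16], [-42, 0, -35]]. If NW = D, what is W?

Since N multiplies W on the left, W = N⁻¹D.
det N = 7, so N⁻¹ = [[0, 1/7], [-1, -3/7]].
W = N⁻¹D = [[0, 1/7], [-1, -3/7]] · [[24, -4, 16], [-42, 0, -35]] = [[-6, 0, -5], [-6, 4, -1]].

W = [[-6, 0, -5], [-6, 4, -1]]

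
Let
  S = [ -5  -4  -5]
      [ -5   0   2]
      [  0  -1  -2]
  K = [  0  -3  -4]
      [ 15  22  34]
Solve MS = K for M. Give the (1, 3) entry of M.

-5

Right-multiplying both sides by S⁻¹ gives M = KS⁻¹.
S has determinant 5; S⁻¹ = [[2/5, -3/5, -8/5], [-2, 2, 7], [1, -1, -4]].
M = KS⁻¹ = [[0, -3, -4], [15, 22, 34]] · [[2/5, -3/5, -8/5], [-2, 2, 7], [1, -1, -4]] = [[2, -2, -5], [-4, 1, -6]].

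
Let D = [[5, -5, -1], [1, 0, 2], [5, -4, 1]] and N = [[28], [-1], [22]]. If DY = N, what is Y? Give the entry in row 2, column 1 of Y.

0

Left-multiplying both sides by D⁻¹ gives Y = D⁻¹N.
det D = -1, so D⁻¹ = [[-8, -9, 10], [-9, -10, 11], [4, 5, -5]].
Y = D⁻¹N = [[-8, -9, 10], [-9, -10, 11], [4, 5, -5]] · [[28], [-1], [22]] = [[5], [0], [-3]].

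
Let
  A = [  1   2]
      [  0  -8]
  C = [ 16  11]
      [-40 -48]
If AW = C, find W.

W = [[6, -1], [5, 6]]

Left-multiplying both sides by A⁻¹ gives W = A⁻¹C.
det A = -8; the adjugate gives A⁻¹ = [[1, 1/4], [0, -1/8]].
W = A⁻¹C = [[1, 1/4], [0, -1/8]] · [[16, 11], [-40, -48]] = [[6, -1], [5, 6]].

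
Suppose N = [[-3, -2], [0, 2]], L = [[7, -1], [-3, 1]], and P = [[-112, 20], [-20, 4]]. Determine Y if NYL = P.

Y = [[5, -3], [-1, 1]]

Y = N⁻¹PL⁻¹ (apply N⁻¹ on the left and L⁻¹ on the right).
det N = -6, so N⁻¹ = [[-1/3, -1/3], [0, 1/2]].
det L = 4, so L⁻¹ = [[1/4, 1/4], [3/4, 7/4]].
N⁻¹P = [[44, -8], [-10, 2]].
Y = (N⁻¹P)L⁻¹ = [[5, -3], [-1, 1]].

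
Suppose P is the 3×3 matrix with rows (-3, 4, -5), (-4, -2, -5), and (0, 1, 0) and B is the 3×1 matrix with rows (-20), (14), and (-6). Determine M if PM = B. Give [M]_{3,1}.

-2

Left-multiplying both sides by P⁻¹ gives M = P⁻¹B.
det P = 5, so P⁻¹ = [[1, -1, -6], [0, 0, 1], [-4/5, 3/5, 22/5]].
M = P⁻¹B = [[1, -1, -6], [0, 0, 1], [-4/5, 3/5, 22/5]] · [[-20], [14], [-6]] = [[2], [-6], [-2]].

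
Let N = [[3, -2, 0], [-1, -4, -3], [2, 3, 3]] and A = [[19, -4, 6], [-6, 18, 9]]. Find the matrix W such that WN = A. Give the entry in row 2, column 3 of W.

0

Since N sits to the right of W, W = AN⁻¹.
det N = -3, so N⁻¹ = [[1, -2, -2], [1, -3, -3], [-5/3, 13/3, 14/3]].
W = AN⁻¹ = [[19, -4, 6], [-6, 18, 9]] · [[1, -2, -2], [1, -3, -3], [-5/3, 13/3, 14/3]] = [[5, 0, 2], [-3, -3, 0]].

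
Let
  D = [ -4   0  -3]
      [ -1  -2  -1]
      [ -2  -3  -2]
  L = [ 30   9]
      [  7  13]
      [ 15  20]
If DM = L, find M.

M = [[-3, -6], [1, -6], [-6, 5]]

Since D multiplies M on the left, M = D⁻¹L.
det D = -1, so D⁻¹ = [[-1, -9, 6], [0, -2, 1], [1, 12, -8]].
M = D⁻¹L = [[-1, -9, 6], [0, -2, 1], [1, 12, -8]] · [[30, 9], [7, 13], [15, 20]] = [[-3, -6], [1, -6], [-6, 5]].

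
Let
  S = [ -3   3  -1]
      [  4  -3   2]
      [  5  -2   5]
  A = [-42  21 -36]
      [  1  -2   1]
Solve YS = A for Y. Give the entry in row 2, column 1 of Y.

-4

S is on the right of Y, so right-multiply by S⁻¹: Y = AS⁻¹.
S has determinant -4; S⁻¹ = [[11/4, 13/4, -3/4], [5/2, 5/2, -1/2], [-7/4, -9/4, 3/4]].
Y = AS⁻¹ = [[-42, 21, -36], [1, -2, 1]] · [[11/4, 13/4, -3/4], [5/2, 5/2, -1/2], [-7/4, -9/4, 3/4]] = [[0, -3, -6], [-4, -4, 1]].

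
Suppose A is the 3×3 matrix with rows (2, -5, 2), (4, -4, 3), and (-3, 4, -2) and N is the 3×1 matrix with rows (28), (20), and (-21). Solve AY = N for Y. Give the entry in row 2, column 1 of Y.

A is on the left of Y, so left-multiply by A⁻¹: Y = A⁻¹N.
det A = 5; the adjugate gives A⁻¹ = [[-4/5, -2/5, -7/5], [-1/5, 2/5, 2/5], [4/5, 7/5, 12/5]].
Y = A⁻¹N = [[-4/5, -2/5, -7/5], [-1/5, 2/5, 2/5], [4/5, 7/5, 12/5]] · [[28], [20], [-21]] = [[-1], [-6], [0]].

-6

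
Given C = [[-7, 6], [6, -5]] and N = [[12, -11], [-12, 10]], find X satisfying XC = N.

C is on the right of X, so right-multiply by C⁻¹: X = NC⁻¹.
C has determinant -1; C⁻¹ = [[5, 6], [6, 7]].
X = NC⁻¹ = [[12, -11], [-12, 10]] · [[5, 6], [6, 7]] = [[-6, -5], [0, -2]].

X = [[-6, -5], [0, -2]]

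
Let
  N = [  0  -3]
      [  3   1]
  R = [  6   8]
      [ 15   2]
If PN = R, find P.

Right-multiplying both sides by N⁻¹ gives P = RN⁻¹.
det N = 9, so N⁻¹ = [[1/9, 1/3], [-1/3, 0]].
P = RN⁻¹ = [[6, 8], [15, 2]] · [[1/9, 1/3], [-1/3, 0]] = [[-2, 2], [1, 5]].

P = [[-2, 2], [1, 5]]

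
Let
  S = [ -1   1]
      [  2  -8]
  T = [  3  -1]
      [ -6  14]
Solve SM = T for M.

M = [[-3, -1], [0, -2]]

Since S multiplies M on the left, M = S⁻¹T.
det S = 6; the adjugate gives S⁻¹ = [[-4/3, -1/6], [-1/3, -1/6]].
M = S⁻¹T = [[-4/3, -1/6], [-1/3, -1/6]] · [[3, -1], [-6, 14]] = [[-3, -1], [0, -2]].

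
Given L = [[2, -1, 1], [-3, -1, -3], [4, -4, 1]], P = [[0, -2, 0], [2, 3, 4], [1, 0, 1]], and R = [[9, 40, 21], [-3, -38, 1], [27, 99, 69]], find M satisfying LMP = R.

M = [[-5, 0, 0], [-1, -5, 4], [-2, 1, 1]]

M = L⁻¹RP⁻¹ (apply L⁻¹ on the left and P⁻¹ on the right).
det L = -1; the adjugate gives L⁻¹ = [[13, 3, -4], [9, 2, -3], [-16, -4, 5]].
det P = -4; the adjugate gives P⁻¹ = [[-3/4, -1/2, 2], [-1/2, 0, 0], [3/4, 1/2, -1]].
L⁻¹R = [[0, 10, 0], [-6, -13, -16], [3, 7, 5]].
M = (L⁻¹R)P⁻¹ = [[-5, 0, 0], [-1, -5, 4], [-2, 1, 1]].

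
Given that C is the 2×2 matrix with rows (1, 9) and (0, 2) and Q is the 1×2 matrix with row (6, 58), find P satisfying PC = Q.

P = [[6, 2]]

Right-multiplying both sides by C⁻¹ gives P = QC⁻¹.
C has determinant 2; C⁻¹ = [[1, -9/2], [0, 1/2]].
P = QC⁻¹ = [[6, 58]] · [[1, -9/2], [0, 1/2]] = [[6, 2]].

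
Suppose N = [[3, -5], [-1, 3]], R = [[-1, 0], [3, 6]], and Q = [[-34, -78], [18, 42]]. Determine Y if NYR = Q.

Y = [[0, -1], [1, 2]]

Y = N⁻¹QR⁻¹ (apply N⁻¹ on the left and R⁻¹ on the right).
det N = 4, so N⁻¹ = [[3/4, 5/4], [1/4, 3/4]].
det R = -6; the adjugate gives R⁻¹ = [[-1, 0], [1/2, 1/6]].
N⁻¹Q = [[-3, -6], [5, 12]].
Y = (N⁻¹Q)R⁻¹ = [[0, -1], [1, 2]].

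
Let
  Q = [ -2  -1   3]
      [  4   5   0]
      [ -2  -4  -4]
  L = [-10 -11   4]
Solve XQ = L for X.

X = [[0, -3, -1]]

Right-multiplying both sides by Q⁻¹ gives X = LQ⁻¹.
det Q = 6, so Q⁻¹ = [[-10/3, -8/3, -5/2], [8/3, 7/3, 2], [-1, -1, -1]].
X = LQ⁻¹ = [[-10, -11, 4]] · [[-10/3, -8/3, -5/2], [8/3, 7/3, 2], [-1, -1, -1]] = [[0, -3, -1]].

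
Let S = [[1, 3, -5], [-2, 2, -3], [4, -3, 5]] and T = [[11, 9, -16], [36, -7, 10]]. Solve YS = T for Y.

Y = [[5, -3, 0], [6, -5, 5]]

S is on the right of Y, so right-multiply by S⁻¹: Y = TS⁻¹.
det S = 5; the adjugate gives S⁻¹ = [[1/5, 0, 1/5], [-2/5, 5, 13/5], [-2/5, 3, 8/5]].
Y = TS⁻¹ = [[11, 9, -16], [36, -7, 10]] · [[1/5, 0, 1/5], [-2/5, 5, 13/5], [-2/5, 3, 8/5]] = [[5, -3, 0], [6, -5, 5]].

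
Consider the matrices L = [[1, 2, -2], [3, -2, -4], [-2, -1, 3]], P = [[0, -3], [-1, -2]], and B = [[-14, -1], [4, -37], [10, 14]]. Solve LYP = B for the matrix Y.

Y = [[3, -2], [-5, 5], [1, -3]]

Isolating Y: multiply by L⁻¹ from the left and P⁻¹ from the right, so Y = L⁻¹BP⁻¹.
det L = 2; the adjugate gives L⁻¹ = [[-5, -2, -6], [-1/2, -1/2, -1], [-7/2, -3/2, -4]].
det P = -3, so P⁻¹ = [[2/3, -1], [-1/3, 0]].
L⁻¹B = [[2, -5], [-5, 5], [3, 3]].
Y = (L⁻¹B)P⁻¹ = [[3, -2], [-5, 5], [1, -3]].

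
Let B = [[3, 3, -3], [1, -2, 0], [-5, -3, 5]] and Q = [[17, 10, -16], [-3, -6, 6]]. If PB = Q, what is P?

P = [[2, 1, -2], [3, 3, 3]]

Since B sits to the right of P, P = QB⁻¹.
det B = -6, so B⁻¹ = [[5/3, 1, 1], [5/6, 0, 1/2], [13/6, 1, 3/2]].
P = QB⁻¹ = [[17, 10, -16], [-3, -6, 6]] · [[5/3, 1, 1], [5/6, 0, 1/2], [13/6, 1, 3/2]] = [[2, 1, -2], [3, 3, 3]].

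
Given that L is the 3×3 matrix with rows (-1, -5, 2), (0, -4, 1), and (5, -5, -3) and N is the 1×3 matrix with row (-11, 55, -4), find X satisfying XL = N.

X = [[-4, -5, -3]]

Since L sits to the right of X, X = NL⁻¹.
det L = -2, so L⁻¹ = [[-17/2, 25/2, -3/2], [-5/2, 7/2, -1/2], [-10, 15, -2]].
X = NL⁻¹ = [[-11, 55, -4]] · [[-17/2, 25/2, -3/2], [-5/2, 7/2, -1/2], [-10, 15, -2]] = [[-4, -5, -3]].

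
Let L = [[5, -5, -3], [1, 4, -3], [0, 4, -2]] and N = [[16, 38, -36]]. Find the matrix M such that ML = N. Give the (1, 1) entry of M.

2

Since L sits to the right of M, M = NL⁻¹.
det L = -2; the adjugate gives L⁻¹ = [[-2, 11, -27/2], [-1, 5, -6], [-2, 10, -25/2]].
M = NL⁻¹ = [[16, 38, -36]] · [[-2, 11, -27/2], [-1, 5, -6], [-2, 10, -25/2]] = [[2, 6, 6]].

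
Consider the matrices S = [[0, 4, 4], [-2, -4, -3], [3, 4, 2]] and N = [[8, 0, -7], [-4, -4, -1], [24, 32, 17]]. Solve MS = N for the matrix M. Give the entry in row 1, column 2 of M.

Since S sits to the right of M, M = NS⁻¹.
S has determinant -4; S⁻¹ = [[-1, -2, -1], [5/4, 3, 2], [-1, -3, -2]].
M = NS⁻¹ = [[8, 0, -7], [-4, -4, -1], [24, 32, 17]] · [[-1, -2, -1], [5/4, 3, 2], [-1, -3, -2]] = [[-1, 5, 6], [0, -1, -2], [-1, -3, 6]].

5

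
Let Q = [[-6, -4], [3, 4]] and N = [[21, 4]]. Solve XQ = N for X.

Since Q sits to the right of X, X = NQ⁻¹.
det Q = -12; the adjugate gives Q⁻¹ = [[-1/3, -1/3], [1/4, 1/2]].
X = NQ⁻¹ = [[21, 4]] · [[-1/3, -1/3], [1/4, 1/2]] = [[-6, -5]].

X = [[-6, -5]]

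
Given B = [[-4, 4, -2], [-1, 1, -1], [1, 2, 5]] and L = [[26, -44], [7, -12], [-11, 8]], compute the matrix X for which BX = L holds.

B is on the left of X, so left-multiply by B⁻¹: X = B⁻¹L.
det B = -6, so B⁻¹ = [[-7/6, 4, 1/3], [-2/3, 3, 1/3], [1/2, -2, 0]].
X = B⁻¹L = [[-7/6, 4, 1/3], [-2/3, 3, 1/3], [1/2, -2, 0]] · [[26, -44], [7, -12], [-11, 8]] = [[-6, 6], [0, -4], [-1, 2]].

X = [[-6, 6], [0, -4], [-1, 2]]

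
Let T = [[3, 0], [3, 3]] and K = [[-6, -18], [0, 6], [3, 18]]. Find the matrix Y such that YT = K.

Y = [[4, -6], [-2, 2], [-5, 6]]

Since T sits to the right of Y, Y = KT⁻¹.
T has determinant 9; T⁻¹ = [[1/3, 0], [-1/3, 1/3]].
Y = KT⁻¹ = [[-6, -18], [0, 6], [3, 18]] · [[1/3, 0], [-1/3, 1/3]] = [[4, -6], [-2, 2], [-5, 6]].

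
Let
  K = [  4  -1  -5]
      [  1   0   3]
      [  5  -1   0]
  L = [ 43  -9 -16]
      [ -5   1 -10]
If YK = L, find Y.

Y = [[5, 3, 4], [5, 5, -6]]

Right-multiplying both sides by K⁻¹ gives Y = LK⁻¹.
K has determinant 2; K⁻¹ = [[3/2, 5/2, -3/2], [15/2, 25/2, -17/2], [-1/2, -1/2, 1/2]].
Y = LK⁻¹ = [[43, -9, -16], [-5, 1, -10]] · [[3/2, 5/2, -3/2], [15/2, 25/2, -17/2], [-1/2, -1/2, 1/2]] = [[5, 3, 4], [5, 5, -6]].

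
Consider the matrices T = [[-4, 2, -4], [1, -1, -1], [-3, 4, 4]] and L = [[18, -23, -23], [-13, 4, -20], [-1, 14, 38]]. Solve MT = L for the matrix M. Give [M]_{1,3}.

-5

Right-multiplying both sides by T⁻¹ gives M = LT⁻¹.
det T = -6; the adjugate gives T⁻¹ = [[0, 4, 1], [1/6, 14/3, 4/3], [-1/6, -5/3, -1/3]].
M = LT⁻¹ = [[18, -23, -23], [-13, 4, -20], [-1, 14, 38]] · [[0, 4, 1], [1/6, 14/3, 4/3], [-1/6, -5/3, -1/3]] = [[0, 3, -5], [4, 0, -1], [-4, -2, 5]].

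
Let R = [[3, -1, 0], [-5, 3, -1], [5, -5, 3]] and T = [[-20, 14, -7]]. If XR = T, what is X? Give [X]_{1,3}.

R is on the right of X, so right-multiply by R⁻¹: X = TR⁻¹.
R has determinant 2; R⁻¹ = [[2, 3/2, 1/2], [5, 9/2, 3/2], [5, 5, 2]].
X = TR⁻¹ = [[-20, 14, -7]] · [[2, 3/2, 1/2], [5, 9/2, 3/2], [5, 5, 2]] = [[-5, -2, -3]].

-3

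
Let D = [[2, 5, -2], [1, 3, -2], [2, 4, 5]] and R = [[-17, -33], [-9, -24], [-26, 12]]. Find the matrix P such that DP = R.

P = [[2, -3], [-5, -3], [-2, 6]]

Since D multiplies P on the left, P = D⁻¹R.
D has determinant 5; D⁻¹ = [[23/5, -33/5, -4/5], [-9/5, 14/5, 2/5], [-2/5, 2/5, 1/5]].
P = D⁻¹R = [[23/5, -33/5, -4/5], [-9/5, 14/5, 2/5], [-2/5, 2/5, 1/5]] · [[-17, -33], [-9, -24], [-26, 12]] = [[2, -3], [-5, -3], [-2, 6]].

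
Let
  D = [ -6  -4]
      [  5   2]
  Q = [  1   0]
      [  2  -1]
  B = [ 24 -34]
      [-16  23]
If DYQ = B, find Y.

Y = [[4, -3], [5, -4]]

Isolating Y: multiply by D⁻¹ from the left and Q⁻¹ from the right, so Y = D⁻¹BQ⁻¹.
det D = 8, so D⁻¹ = [[1/4, 1/2], [-5/8, -3/4]].
Q has determinant -1; Q⁻¹ = [[1, 0], [2, -1]].
D⁻¹B = [[-2, 3], [-3, 4]].
Y = (D⁻¹B)Q⁻¹ = [[4, -3], [5, -4]].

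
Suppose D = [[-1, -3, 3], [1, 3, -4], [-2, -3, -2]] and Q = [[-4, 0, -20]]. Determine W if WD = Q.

D is on the right of W, so right-multiply by D⁻¹: W = QD⁻¹.
D has determinant -3; D⁻¹ = [[6, 5, -1], [-10/3, -8/3, 1/3], [-1, -1, 0]].
W = QD⁻¹ = [[-4, 0, -20]] · [[6, 5, -1], [-10/3, -8/3, 1/3], [-1, -1, 0]] = [[-4, 0, 4]].

W = [[-4, 0, 4]]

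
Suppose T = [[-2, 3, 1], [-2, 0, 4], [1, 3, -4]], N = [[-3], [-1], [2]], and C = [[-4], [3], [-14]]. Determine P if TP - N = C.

TP = C + N = [[-7], [2], [-12]].
T is on the left of P, so left-multiply by T⁻¹: P = T⁻¹(C + N).
det T = 6, so T⁻¹ = [[-2, 5/2, 2], [-2/3, 7/6, 1], [-1, 3/2, 1]].
P = T⁻¹(C + N) = [[-5], [-5], [-2]].

P = [[-5], [-5], [-2]]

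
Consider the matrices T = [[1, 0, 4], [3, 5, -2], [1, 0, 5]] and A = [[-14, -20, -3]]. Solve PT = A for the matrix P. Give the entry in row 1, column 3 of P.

Right-multiplying both sides by T⁻¹ gives P = AT⁻¹.
T has determinant 5; T⁻¹ = [[5, 0, -4], [-17/5, 1/5, 14/5], [-1, 0, 1]].
P = AT⁻¹ = [[-14, -20, -3]] · [[5, 0, -4], [-17/5, 1/5, 14/5], [-1, 0, 1]] = [[1, -4, -3]].

-3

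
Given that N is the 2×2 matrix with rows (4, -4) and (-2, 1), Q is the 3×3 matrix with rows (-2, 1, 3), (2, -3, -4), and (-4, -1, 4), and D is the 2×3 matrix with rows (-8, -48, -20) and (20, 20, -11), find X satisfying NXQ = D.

Isolating X: multiply by N⁻¹ from the left and Q⁻¹ from the right, so X = N⁻¹DQ⁻¹.
det N = -4, so N⁻¹ = [[-1/4, -1], [-1/2, -1]].
det Q = -2, so Q⁻¹ = [[8, 7/2, -5/2], [-4, -2, 1], [7, 3, -2]].
N⁻¹D = [[-18, -8, 16], [-16, 4, 21]].
X = (N⁻¹D)Q⁻¹ = [[0, 1, 5], [3, -1, 2]].

X = [[0, 1, 5], [3, -1, 2]]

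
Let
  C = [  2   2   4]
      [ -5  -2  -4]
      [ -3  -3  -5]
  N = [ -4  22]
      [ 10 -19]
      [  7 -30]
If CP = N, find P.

C is on the left of P, so left-multiply by C⁻¹: P = C⁻¹N.
det C = 6, so C⁻¹ = [[-1/3, -1/3, 0], [-13/6, 1/3, -2], [3/2, 0, 1]].
P = C⁻¹N = [[-1/3, -1/3, 0], [-13/6, 1/3, -2], [3/2, 0, 1]] · [[-4, 22], [10, -19], [7, -30]] = [[-2, -1], [-2, 6], [1, 3]].

P = [[-2, -1], [-2, 6], [1, 3]]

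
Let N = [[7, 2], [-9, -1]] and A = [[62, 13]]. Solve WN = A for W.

W = [[5, -3]]

N is on the right of W, so right-multiply by N⁻¹: W = AN⁻¹.
det N = 11; the adjugate gives N⁻¹ = [[-1/11, -2/11], [9/11, 7/11]].
W = AN⁻¹ = [[62, 13]] · [[-1/11, -2/11], [9/11, 7/11]] = [[5, -3]].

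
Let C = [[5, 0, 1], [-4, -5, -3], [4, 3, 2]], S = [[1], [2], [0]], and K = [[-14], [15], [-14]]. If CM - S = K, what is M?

M = [[-2], [0], [-3]]

CM = K + S = [[-13], [17], [-14]].
Left-multiplying both sides by C⁻¹ gives M = C⁻¹(K + S).
det C = 3; the adjugate gives C⁻¹ = [[-1/3, 1, 5/3], [-4/3, 2, 11/3], [8/3, -5, -25/3]].
M = C⁻¹(K + S) = [[-2], [0], [-3]].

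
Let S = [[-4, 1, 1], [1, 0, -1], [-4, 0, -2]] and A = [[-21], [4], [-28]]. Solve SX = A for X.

S is on the left of X, so left-multiply by S⁻¹: X = S⁻¹A.
S has determinant 6; S⁻¹ = [[0, 1/3, -1/6], [1, 2, -1/2], [0, -2/3, -1/6]].
X = S⁻¹A = [[0, 1/3, -1/6], [1, 2, -1/2], [0, -2/3, -1/6]] · [[-21], [4], [-28]] = [[6], [1], [2]].

X = [[6], [1], [2]]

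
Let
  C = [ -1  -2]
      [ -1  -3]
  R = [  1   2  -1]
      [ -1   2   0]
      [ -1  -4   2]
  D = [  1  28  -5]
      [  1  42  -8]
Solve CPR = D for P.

Isolating P: multiply by C⁻¹ from the left and R⁻¹ from the right, so P = C⁻¹DR⁻¹.
det C = 1; the adjugate gives C⁻¹ = [[-3, 2], [1, -1]].
R has determinant 2; R⁻¹ = [[2, 0, 1], [1, 1/2, 1/2], [3, 1, 2]].
C⁻¹D = [[-1, 0, -1], [0, -14, 3]].
P = (C⁻¹D)R⁻¹ = [[-5, -1, -3], [-5, -4, -1]].

P = [[-5, -1, -3], [-5, -4, -1]]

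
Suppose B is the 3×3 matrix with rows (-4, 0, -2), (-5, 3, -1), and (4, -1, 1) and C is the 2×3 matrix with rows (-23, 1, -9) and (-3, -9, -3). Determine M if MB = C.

B is on the right of M, so right-multiply by B⁻¹: M = CB⁻¹.
det B = 6; the adjugate gives B⁻¹ = [[1/3, 1/3, 1], [1/6, 2/3, 1], [-7/6, -2/3, -2]].
M = CB⁻¹ = [[-23, 1, -9], [-3, -9, -3]] · [[1/3, 1/3, 1], [1/6, 2/3, 1], [-7/6, -2/3, -2]] = [[3, -1, -4], [1, -5, -6]].

M = [[3, -1, -4], [1, -5, -6]]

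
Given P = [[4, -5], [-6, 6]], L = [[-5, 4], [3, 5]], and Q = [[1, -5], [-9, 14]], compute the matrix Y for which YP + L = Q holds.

Y = [[3, 1], [3, 4]]

YP = Q − L = [[6, -9], [-12, 9]].
Since P sits to the right of Y, Y = (Q − L)P⁻¹.
P has determinant -6; P⁻¹ = [[-1, -5/6], [-1, -2/3]].
Y = (Q − L)P⁻¹ = [[3, 1], [3, 4]].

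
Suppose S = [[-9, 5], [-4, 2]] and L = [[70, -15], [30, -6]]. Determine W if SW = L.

Left-multiplying both sides by S⁻¹ gives W = S⁻¹L.
det S = 2; the adjugate gives S⁻¹ = [[1, -5/2], [2, -9/2]].
W = S⁻¹L = [[1, -5/2], [2, -9/2]] · [[70, -15], [30, -6]] = [[-5, 0], [5, -3]].

W = [[-5, 0], [5, -3]]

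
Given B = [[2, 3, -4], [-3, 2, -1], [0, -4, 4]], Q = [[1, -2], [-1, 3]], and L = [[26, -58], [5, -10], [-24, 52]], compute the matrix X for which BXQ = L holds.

X = [[0, 1], [0, 4], [-5, 5]]

Left-multiply by B⁻¹ and right-multiply by Q⁻¹: X = B⁻¹LQ⁻¹.
det B = -4; the adjugate gives B⁻¹ = [[-1, -1, -5/4], [-3, -2, -7/2], [-3, -2, -13/4]].
det Q = 1, so Q⁻¹ = [[3, 2], [1, 1]].
B⁻¹L = [[-1, 3], [-4, 12], [-10, 25]].
X = (B⁻¹L)Q⁻¹ = [[0, 1], [0, 4], [-5, 5]].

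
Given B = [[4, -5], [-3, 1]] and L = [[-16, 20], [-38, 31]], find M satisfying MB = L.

B is on the right of M, so right-multiply by B⁻¹: M = LB⁻¹.
det B = -11, so B⁻¹ = [[-1/11, -5/11], [-3/11, -4/11]].
M = LB⁻¹ = [[-16, 20], [-38, 31]] · [[-1/11, -5/11], [-3/11, -4/11]] = [[-4, 0], [-5, 6]].

M = [[-4, 0], [-5, 6]]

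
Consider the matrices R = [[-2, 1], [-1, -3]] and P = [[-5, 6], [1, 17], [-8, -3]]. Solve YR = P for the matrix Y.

Y = [[3, -1], [2, -5], [3, 2]]

Right-multiplying both sides by R⁻¹ gives Y = PR⁻¹.
det R = 7; the adjugate gives R⁻¹ = [[-3/7, -1/7], [1/7, -2/7]].
Y = PR⁻¹ = [[-5, 6], [1, 17], [-8, -3]] · [[-3/7, -1/7], [1/7, -2/7]] = [[3, -1], [2, -5], [3, 2]].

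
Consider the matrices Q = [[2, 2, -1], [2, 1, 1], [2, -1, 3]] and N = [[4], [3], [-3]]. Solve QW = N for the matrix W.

W = [[-2], [5], [2]]

Q is on the left of W, so left-multiply by Q⁻¹: W = Q⁻¹N.
det Q = 4, so Q⁻¹ = [[1, -5/4, 3/4], [-1, 2, -1], [-1, 3/2, -1/2]].
W = Q⁻¹N = [[1, -5/4, 3/4], [-1, 2, -1], [-1, 3/2, -1/2]] · [[4], [3], [-3]] = [[-2], [5], [2]].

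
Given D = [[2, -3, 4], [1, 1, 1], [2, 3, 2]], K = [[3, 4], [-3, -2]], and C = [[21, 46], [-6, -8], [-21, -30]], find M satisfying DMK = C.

M = D⁻¹CK⁻¹ (apply D⁻¹ on the left and K⁻¹ on the right).
det D = 2; the adjugate gives D⁻¹ = [[-1/2, 9, -7/2], [0, -2, 1], [1/2, -6, 5/2]].
K has determinant 6; K⁻¹ = [[-1/3, -2/3], [1/2, 1/2]].
D⁻¹C = [[9, 10], [-9, -14], [-6, -4]].
M = (D⁻¹C)K⁻¹ = [[2, -1], [-4, -1], [0, 2]].

M = [[2, -1], [-4, -1], [0, 2]]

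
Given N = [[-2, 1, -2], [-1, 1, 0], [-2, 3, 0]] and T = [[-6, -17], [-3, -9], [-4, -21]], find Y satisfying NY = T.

N is on the left of Y, so left-multiply by N⁻¹: Y = N⁻¹T.
N has determinant 2; N⁻¹ = [[0, -3, 1], [0, -2, 1], [-1/2, 2, -1/2]].
Y = N⁻¹T = [[0, -3, 1], [0, -2, 1], [-1/2, 2, -1/2]] · [[-6, -17], [-3, -9], [-4, -21]] = [[5, 6], [2, -3], [-1, 1]].

Y = [[5, 6], [2, -3], [-1, 1]]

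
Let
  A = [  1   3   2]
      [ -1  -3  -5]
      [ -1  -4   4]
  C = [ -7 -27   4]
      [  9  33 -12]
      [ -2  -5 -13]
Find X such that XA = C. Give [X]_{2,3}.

Right-multiplying both sides by A⁻¹ gives X = CA⁻¹.
det A = -3; the adjugate gives A⁻¹ = [[32/3, 20/3, 3], [-3, -2, -1], [-1/3, -1/3, 0]].
X = CA⁻¹ = [[-7, -27, 4], [9, 33, -12], [-2, -5, -13]] · [[32/3, 20/3, 3], [-3, -2, -1], [-1/3, -1/3, 0]] = [[5, 6, 6], [1, -2, -6], [-2, 1, -1]].

-6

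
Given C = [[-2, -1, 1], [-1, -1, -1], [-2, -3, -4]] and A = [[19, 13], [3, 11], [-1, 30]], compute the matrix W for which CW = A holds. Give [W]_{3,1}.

6

Left-multiplying both sides by C⁻¹ gives W = C⁻¹A.
det C = 1, so C⁻¹ = [[1, -7, 2], [-2, 10, -3], [1, -4, 1]].
W = C⁻¹A = [[1, -7, 2], [-2, 10, -3], [1, -4, 1]] · [[19, 13], [3, 11], [-1, 30]] = [[-4, -4], [-5, -6], [6, -1]].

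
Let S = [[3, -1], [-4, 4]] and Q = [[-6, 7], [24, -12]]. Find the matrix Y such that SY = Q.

Y = [[0, 2], [6, -1]]

S is on the left of Y, so left-multiply by S⁻¹: Y = S⁻¹Q.
S has determinant 8; S⁻¹ = [[1/2, 1/8], [1/2, 3/8]].
Y = S⁻¹Q = [[1/2, 1/8], [1/2, 3/8]] · [[-6, 7], [24, -12]] = [[0, 2], [6, -1]].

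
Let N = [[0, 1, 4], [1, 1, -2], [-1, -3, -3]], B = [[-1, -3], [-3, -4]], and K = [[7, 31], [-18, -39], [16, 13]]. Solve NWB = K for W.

Isolating W: multiply by N⁻¹ from the left and B⁻¹ from the right, so W = N⁻¹KB⁻¹.
det N = -3; the adjugate gives N⁻¹ = [[3, 3, 2], [-5/3, -4/3, -4/3], [2/3, 1/3, 1/3]].
B has determinant -5; B⁻¹ = [[4/5, -3/5], [-3/5, 1/5]].
N⁻¹K = [[-1, 2], [-9, -17], [4, 12]].
W = (N⁻¹K)B⁻¹ = [[-2, 1], [3, 2], [-4, 0]].

W = [[-2, 1], [3, 2], [-4, 0]]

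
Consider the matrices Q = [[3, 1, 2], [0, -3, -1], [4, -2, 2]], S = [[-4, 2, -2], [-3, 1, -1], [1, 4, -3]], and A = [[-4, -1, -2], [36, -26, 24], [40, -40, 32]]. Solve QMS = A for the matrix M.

Left-multiply by Q⁻¹ and right-multiply by S⁻¹: M = Q⁻¹AS⁻¹.
det Q = -4; the adjugate gives Q⁻¹ = [[2, 3/2, -5/4], [1, 1/2, -3/4], [-3, -5/2, 9/4]].
S has determinant 2; S⁻¹ = [[1/2, -1, 0], [-5, 7, 1], [-13/2, 9, 1]].
Q⁻¹A = [[-4, 9, -8], [-16, 16, -14], [12, -22, 18]].
M = (Q⁻¹A)S⁻¹ = [[5, -5, 1], [3, 2, 2], [-1, -4, -4]].

M = [[5, -5, 1], [3, 2, 2], [-1, -4, -4]]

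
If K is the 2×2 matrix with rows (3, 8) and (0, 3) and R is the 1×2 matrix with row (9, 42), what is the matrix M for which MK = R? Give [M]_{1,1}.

3

K is on the right of M, so right-multiply by K⁻¹: M = RK⁻¹.
K has determinant 9; K⁻¹ = [[1/3, -8/9], [0, 1/3]].
M = RK⁻¹ = [[9, 42]] · [[1/3, -8/9], [0, 1/3]] = [[3, 6]].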